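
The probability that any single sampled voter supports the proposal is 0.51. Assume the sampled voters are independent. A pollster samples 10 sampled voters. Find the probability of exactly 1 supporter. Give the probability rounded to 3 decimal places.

0.008

X ~ Binomial(n=10, p=0.51).
P(X=1) = C(10,1) · p^1 · (1−p)^9
= 10 · 0.51 · 0.0016284 = 0.00830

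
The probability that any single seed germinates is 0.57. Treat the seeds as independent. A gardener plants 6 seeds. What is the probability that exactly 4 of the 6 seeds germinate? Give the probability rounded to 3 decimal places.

0.293

X ~ Binomial(n=6, p=0.57).
P(X=4) = C(6,4) · p^4 · (1−p)^2
= 15 · 0.10556 · 0.1849 = 0.29277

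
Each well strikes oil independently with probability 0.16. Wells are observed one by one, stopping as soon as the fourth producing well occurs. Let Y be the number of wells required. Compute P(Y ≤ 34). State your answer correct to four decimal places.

0.8157

Finishing within 34 wells ⇔ at least 4 successes in the first 34. With X ~ Binomial(34, 0.16), P(Y ≤ 34) = 1 − P(X ≤ 3).
  k=0: C(34,0)·0.16^0·0.84^34 = 0.002664
  k=1: C(34,1)·0.16^1·0.84^33 = 0.017251
  k=2: C(34,2)·0.16^2·0.84^32 = 0.054218
  k=3: C(34,3)·0.16^3·0.84^31 = 0.110156
1 − 0.184289 = 0.815711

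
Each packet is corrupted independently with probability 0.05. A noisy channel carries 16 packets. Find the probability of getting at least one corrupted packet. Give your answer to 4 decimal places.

P(at least one) = 1 − P(none) = 1 − (1 − 0.05)^16
= 1 − 0.440127 = 0.559873

0.5599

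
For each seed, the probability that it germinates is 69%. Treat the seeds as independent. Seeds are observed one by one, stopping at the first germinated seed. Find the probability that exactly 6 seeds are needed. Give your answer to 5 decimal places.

0.00198

Geometric (trials to first success), p = 0.69.
P(Y = 6) = (1−p)^5 · p = 0.0028629 · 0.69 = 0.0019754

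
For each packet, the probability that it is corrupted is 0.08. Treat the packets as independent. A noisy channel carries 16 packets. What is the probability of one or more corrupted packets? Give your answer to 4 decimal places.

0.7366

P(at least one) = 1 − P(none) = 1 − (1 − 0.08)^16
= 1 − 0.263394 = 0.736606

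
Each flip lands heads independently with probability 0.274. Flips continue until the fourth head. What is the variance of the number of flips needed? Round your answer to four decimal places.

38.6808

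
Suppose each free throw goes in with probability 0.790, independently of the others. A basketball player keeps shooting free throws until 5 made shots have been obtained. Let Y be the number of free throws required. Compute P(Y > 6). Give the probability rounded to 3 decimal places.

Needing more than 6 free throws ⇔ fewer than 5 successes in the first 6. With X ~ Binomial(6, 0.79), P(Y > 6) = P(X ≤ 4).
  k=0: C(6,0)·0.79^0·0.21^6 = 0.00009
  k=1: C(6,1)·0.79^1·0.21^5 = 0.00194
  k=2: C(6,2)·0.79^2·0.21^4 = 0.01821
  k=3: C(6,3)·0.79^3·0.21^3 = 0.09132
  k=4: C(6,4)·0.79^4·0.21^2 = 0.25765
P(X ≤ 4) = 0.36920

0.369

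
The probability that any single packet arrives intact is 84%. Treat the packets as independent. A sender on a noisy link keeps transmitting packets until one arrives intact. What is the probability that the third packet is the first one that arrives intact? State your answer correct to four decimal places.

0.0215

Geometric (trials to first success), p = 0.84.
P(Y = 3) = (1−p)^2 · p = 0.0256 · 0.84 = 0.021504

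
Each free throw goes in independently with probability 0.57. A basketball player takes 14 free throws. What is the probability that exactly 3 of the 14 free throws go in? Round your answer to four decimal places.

X ~ Binomial(n=14, p=0.57).
P(X=3) = C(14,3) · p^3 · (1−p)^11
= 364 · 0.18519 · 9.2929e-05 = 0.006264

0.0063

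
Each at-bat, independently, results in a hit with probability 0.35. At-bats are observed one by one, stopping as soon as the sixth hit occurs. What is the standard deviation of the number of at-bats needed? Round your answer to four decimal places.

5.6424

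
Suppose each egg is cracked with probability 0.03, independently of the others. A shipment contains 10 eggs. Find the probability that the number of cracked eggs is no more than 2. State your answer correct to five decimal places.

X ~ Binomial(10, 0.03); P(X ≤ 2) = Σ C(10,k) p^k (1−p)^(10−k) over k:
  k=0: C(10,0)·0.03^0·0.97^10 = 0.7374241
  k=1: C(10,1)·0.03^1·0.97^9 = 0.2280693
  k=2: C(10,2)·0.03^2·0.97^8 = 0.0317416
Total = 0.9972351

0.99724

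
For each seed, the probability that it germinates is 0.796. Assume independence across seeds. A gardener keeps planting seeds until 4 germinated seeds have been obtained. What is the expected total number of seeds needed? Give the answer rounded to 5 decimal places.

Y = total seeds until the fourth success; negative binomial with r=4, p=0.796.
E[Y] = r / p = 4 / 0.796 = 5.0251256

5.02513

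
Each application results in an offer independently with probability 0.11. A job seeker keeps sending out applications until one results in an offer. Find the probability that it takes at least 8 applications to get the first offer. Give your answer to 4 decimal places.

0.4423

Y = number of applications to the first success; geometric, p = 0.11.
P(Y > 7) = P(first 7 all fail) = (1−p)^7 = 0.442313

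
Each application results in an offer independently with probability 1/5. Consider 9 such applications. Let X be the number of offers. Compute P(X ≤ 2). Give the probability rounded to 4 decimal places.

0.7382

X ~ Binomial(9, 0.20); P(X ≤ 2) = Σ C(9,k) p^k (1−p)^(9−k) over k:
  k=0: C(9,0)·0.20^0·0.80^9 = 0.134218
  k=1: C(9,1)·0.20^1·0.80^8 = 0.301990
  k=2: C(9,2)·0.20^2·0.80^7 = 0.301990
Total = 0.738198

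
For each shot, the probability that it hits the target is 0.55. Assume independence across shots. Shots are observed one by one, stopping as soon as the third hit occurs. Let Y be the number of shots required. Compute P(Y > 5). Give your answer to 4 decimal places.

0.4069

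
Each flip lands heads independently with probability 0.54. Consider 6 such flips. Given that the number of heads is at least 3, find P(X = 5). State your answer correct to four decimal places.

0.1741

X ~ Binomial(6, 0.54). Want P(X=5 | X≥3) = P(X=5) / P(X≥3).
P(X=5) = C(6,5)·0.54^5·0.46^1 = 0.126730
P(X≥3) = 1 − 0.009474 − 0.066732 − 0.195844 = 0.727950
Ratio = 0.126730 / 0.727950 = 0.174091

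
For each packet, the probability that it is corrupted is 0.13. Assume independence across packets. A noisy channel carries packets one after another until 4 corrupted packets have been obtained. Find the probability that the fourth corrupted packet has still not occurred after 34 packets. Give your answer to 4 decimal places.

0.3388

Needing more than 34 packets ⇔ fewer than 4 successes in the first 34. With X ~ Binomial(34, 0.13), P(Y > 34) = P(X ≤ 3).
  k=0: C(34,0)·0.13^0·0.87^34 = 0.008783
  k=1: C(34,1)·0.13^1·0.87^33 = 0.044623
  k=2: C(34,2)·0.13^2·0.87^32 = 0.110018
  k=3: C(34,3)·0.13^3·0.87^31 = 0.175355
P(X ≤ 3) = 0.338780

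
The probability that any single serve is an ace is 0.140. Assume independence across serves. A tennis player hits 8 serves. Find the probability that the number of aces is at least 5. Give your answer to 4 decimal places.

X ~ Binomial(8, 0.14); P(X ≥ 5) = Σ C(8,k) p^k (1−p)^(8−k) over k:
  k=5: C(8,5)·0.14^5·0.86^3 = 0.001916
  k=6: C(8,6)·0.14^6·0.86^2 = 0.000156
  k=7: C(8,7)·0.14^7·0.86^1 = 0.000007
  k=8: C(8,8)·0.14^8·0.86^0 = 0.000000
Total = 0.002079

0.0021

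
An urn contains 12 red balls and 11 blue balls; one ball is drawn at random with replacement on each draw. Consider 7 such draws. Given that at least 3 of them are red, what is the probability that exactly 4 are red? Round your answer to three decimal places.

0.351

X ~ Binomial(7, 0.521739). Want P(X=4 | X≥3) = P(X=4) / P(X≥3).
P(X=4) = C(7,4)·0.521739^4·0.478261^3 = 0.28371
P(X≥3) = 1 − 0.00572 − 0.04371 − 0.14304 = 0.80753
Ratio = 0.28371 / 0.80753 = 0.35133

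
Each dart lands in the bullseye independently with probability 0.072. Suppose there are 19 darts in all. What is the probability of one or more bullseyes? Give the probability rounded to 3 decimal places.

P(at least one) = 1 − P(none) = 1 − (1 − 0.072)^19
= 1 − 0.24178 = 0.75822

0.758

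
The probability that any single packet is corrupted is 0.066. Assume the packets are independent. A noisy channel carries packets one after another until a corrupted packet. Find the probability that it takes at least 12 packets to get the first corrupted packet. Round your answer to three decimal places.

Y = number of packets to the first success; geometric, p = 0.066.
P(Y > 11) = P(first 11 all fail) = (1−p)^11 = 0.47186

0.472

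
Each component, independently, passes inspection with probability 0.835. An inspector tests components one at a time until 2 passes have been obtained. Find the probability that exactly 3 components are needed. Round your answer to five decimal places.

0.23008

Y = trial on which the second success occurs; negative binomial, r=2, p=0.835.
P(Y=3) = C(2,1) · p^2 · (1−p)^1
= 2 · 0.69722 · 0.165 = 0.2300842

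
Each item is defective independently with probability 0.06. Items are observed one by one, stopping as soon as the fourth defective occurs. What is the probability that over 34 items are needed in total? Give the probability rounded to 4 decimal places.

Needing more than 34 items ⇔ fewer than 4 successes in the first 34. With X ~ Binomial(34, 0.06), P(Y > 34) = P(X ≤ 3).
  k=0: C(34,0)·0.06^0·0.94^34 = 0.121996
  k=1: C(34,1)·0.06^1·0.94^33 = 0.264758
  k=2: C(34,2)·0.06^2·0.94^32 = 0.278841
  k=3: C(34,3)·0.06^3·0.94^31 = 0.189849
P(X ≤ 3) = 0.855445

0.8554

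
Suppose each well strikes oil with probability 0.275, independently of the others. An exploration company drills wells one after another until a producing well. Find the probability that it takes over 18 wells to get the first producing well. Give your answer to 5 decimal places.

Y = number of wells to the first success; geometric, p = 0.275.
P(Y > 18) = P(first 18 all fail) = (1−p)^18 = 0.0030626

0.00306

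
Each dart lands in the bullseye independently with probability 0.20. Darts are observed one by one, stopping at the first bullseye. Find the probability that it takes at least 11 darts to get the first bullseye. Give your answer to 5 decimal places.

0.10737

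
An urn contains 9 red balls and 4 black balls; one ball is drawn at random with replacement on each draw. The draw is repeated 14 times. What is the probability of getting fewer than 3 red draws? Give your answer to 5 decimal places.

0.00003

X ~ Binomial(14, 0.692308); P(X ≤ 2) = Σ C(14,k) p^k (1−p)^(14−k) over k:
  k=0: C(14,0)·0.692308^0·0.307692^14 = 0.0000001
  k=1: C(14,1)·0.692308^1·0.307692^13 = 0.0000021
  k=2: C(14,2)·0.692308^2·0.307692^12 = 0.0000314
Total = 0.0000336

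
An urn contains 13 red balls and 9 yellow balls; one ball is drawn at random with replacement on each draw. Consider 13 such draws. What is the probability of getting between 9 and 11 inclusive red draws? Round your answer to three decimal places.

X ~ Binomial(13, 0.590909); P(9 ≤ X ≤ 11) = Σ C(13,k) p^k (1−p)^(13−k) over k:
  k=9: C(13,9)·0.590909^9·0.409091^4 = 0.17590
  k=10: C(13,10)·0.590909^10·0.409091^3 = 0.10163
  k=11: C(13,11)·0.590909^11·0.409091^2 = 0.04004
Total = 0.31757

0.318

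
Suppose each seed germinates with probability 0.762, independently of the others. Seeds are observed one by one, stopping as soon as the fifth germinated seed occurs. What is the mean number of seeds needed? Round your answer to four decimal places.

6.5617

Y = total seeds until the fifth success; negative binomial with r=5, p=0.762.
E[Y] = r / p = 5 / 0.762 = 6.561680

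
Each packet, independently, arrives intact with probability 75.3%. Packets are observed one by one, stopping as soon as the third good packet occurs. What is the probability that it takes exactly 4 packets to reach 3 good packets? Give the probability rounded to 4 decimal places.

Y = trial on which the third success occurs; negative binomial, r=3, p=0.753.
P(Y=4) = C(3,2) · p^3 · (1−p)^1
= 3 · 0.42696 · 0.247 = 0.316376

0.3164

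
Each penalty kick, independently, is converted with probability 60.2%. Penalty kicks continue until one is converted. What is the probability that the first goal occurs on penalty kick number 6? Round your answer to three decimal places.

0.006

Geometric (trials to first success), p = 0.602.
P(Y = 6) = (1−p)^5 · p = 0.0099865 · 0.602 = 0.00601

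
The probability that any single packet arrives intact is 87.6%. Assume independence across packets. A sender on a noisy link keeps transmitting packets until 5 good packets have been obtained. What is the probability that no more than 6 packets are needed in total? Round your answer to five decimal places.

Finishing within 6 packets ⇔ at least 5 successes in the first 6. With X ~ Binomial(6, 0.876), P(Y ≤ 6) = 1 − P(X ≤ 4).
  k=0: C(6,0)·0.876^0·0.124^6 = 0.0000036
  k=1: C(6,1)·0.876^1·0.124^5 = 0.0001541
  k=2: C(6,2)·0.876^2·0.124^4 = 0.0027214
  k=3: C(6,3)·0.876^3·0.124^3 = 0.0256335
  k=4: C(6,4)·0.876^4·0.124^2 = 0.1358160
1 − 0.1643286 = 0.8356714

0.83567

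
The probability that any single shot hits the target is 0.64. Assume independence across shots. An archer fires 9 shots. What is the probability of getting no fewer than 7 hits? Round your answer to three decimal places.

0.314

X ~ Binomial(9, 0.64); P(X ≥ 7) = Σ C(9,k) p^k (1−p)^(9−k) over k:
  k=7: C(9,7)·0.64^7·0.36^2 = 0.20520
  k=8: C(9,8)·0.64^8·0.36^1 = 0.09120
  k=9: C(9,9)·0.64^9·0.36^0 = 0.01801
Total = 0.31441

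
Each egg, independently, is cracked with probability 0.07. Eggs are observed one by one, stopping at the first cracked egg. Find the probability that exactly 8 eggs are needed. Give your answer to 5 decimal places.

Geometric (trials to first success), p = 0.07.
P(Y = 8) = (1−p)^7 · p = 0.6017 · 0.07 = 0.0421191

0.04212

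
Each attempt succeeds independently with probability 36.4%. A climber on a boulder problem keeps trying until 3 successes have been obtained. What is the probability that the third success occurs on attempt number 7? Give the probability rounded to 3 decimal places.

Y = trial on which the third success occurs; negative binomial, r=3, p=0.364.
P(Y=7) = C(6,2) · p^3 · (1−p)^4
= 15 · 0.048229 · 0.16362 = 0.11837

0.118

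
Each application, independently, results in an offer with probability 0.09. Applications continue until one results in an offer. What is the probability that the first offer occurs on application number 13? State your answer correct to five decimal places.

Geometric (trials to first success), p = 0.09.
P(Y = 13) = (1−p)^12 · p = 0.32248 · 0.09 = 0.0290228

0.02902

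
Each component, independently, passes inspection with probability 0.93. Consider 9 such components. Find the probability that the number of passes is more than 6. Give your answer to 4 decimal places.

X ~ Binomial(9, 0.93); P(X ≥ 7) = Σ C(9,k) p^k (1−p)^(9−k) over k:
  k=7: C(9,7)·0.93^7·0.07^2 = 0.106140
  k=8: C(9,8)·0.93^8·0.07^1 = 0.352537
  k=9: C(9,9)·0.93^9·0.07^0 = 0.520411
Total = 0.979088

0.9791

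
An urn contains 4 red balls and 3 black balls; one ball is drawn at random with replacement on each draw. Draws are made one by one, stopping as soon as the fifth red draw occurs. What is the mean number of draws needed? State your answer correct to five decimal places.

8.75000

Y = total draws until the fifth success; negative binomial with r=5, p=0.571429.
E[Y] = r / p = 5 / 0.571429 = 8.7500000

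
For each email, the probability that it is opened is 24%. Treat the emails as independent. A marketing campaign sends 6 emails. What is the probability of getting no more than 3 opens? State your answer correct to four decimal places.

0.9674

X ~ Binomial(6, 0.24); P(X ≤ 3) = Σ C(6,k) p^k (1−p)^(6−k) over k:
  k=0: C(6,0)·0.24^0·0.76^6 = 0.192700
  k=1: C(6,1)·0.24^1·0.76^5 = 0.365116
  k=2: C(6,2)·0.24^2·0.76^4 = 0.288249
  k=3: C(6,3)·0.24^3·0.76^3 = 0.121368
Total = 0.967433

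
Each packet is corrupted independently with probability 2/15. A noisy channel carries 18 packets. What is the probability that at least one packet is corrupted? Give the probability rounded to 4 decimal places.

0.9239

P(at least one) = 1 − P(none) = 1 − (1 − 0.133333)^18
= 1 − 0.076092 = 0.923908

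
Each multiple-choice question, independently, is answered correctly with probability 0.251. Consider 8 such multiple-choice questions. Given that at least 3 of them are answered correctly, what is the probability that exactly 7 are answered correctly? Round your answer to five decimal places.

0.00116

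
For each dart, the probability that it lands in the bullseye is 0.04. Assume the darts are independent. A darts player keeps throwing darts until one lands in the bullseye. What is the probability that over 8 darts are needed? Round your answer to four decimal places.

Y = number of darts to the first success; geometric, p = 0.04.
P(Y > 8) = P(first 8 all fail) = (1−p)^8 = 0.721390

0.7214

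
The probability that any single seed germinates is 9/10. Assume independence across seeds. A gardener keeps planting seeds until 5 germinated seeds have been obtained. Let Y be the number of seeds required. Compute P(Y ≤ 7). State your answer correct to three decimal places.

0.974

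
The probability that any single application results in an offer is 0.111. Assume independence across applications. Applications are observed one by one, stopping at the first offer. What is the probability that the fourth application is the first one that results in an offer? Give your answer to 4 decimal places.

0.0780

Geometric (trials to first success), p = 0.111.
P(Y = 4) = (1−p)^3 · p = 0.7026 · 0.111 = 0.077988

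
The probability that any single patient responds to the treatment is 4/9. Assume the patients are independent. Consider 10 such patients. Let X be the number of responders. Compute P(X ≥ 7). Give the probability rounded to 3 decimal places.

0.096

X ~ Binomial(10, 0.444444); P(X ≥ 7) = Σ C(10,k) p^k (1−p)^(10−k) over k:
  k=7: C(10,7)·0.444444^7·0.555556^3 = 0.07048
  k=8: C(10,8)·0.444444^8·0.555556^2 = 0.02114
  k=9: C(10,9)·0.444444^9·0.555556^1 = 0.00376
  k=10: C(10,10)·0.444444^10·0.555556^0 = 0.00030
Total = 0.09569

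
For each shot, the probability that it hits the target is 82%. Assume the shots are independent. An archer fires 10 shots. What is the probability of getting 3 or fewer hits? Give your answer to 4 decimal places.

0.0004

X ~ Binomial(10, 0.82); P(X ≤ 3) = Σ C(10,k) p^k (1−p)^(10−k) over k:
  k=0: C(10,0)·0.82^0·0.18^10 = 0.000000
  k=1: C(10,1)·0.82^1·0.18^9 = 0.000002
  k=2: C(10,2)·0.82^2·0.18^8 = 0.000033
  k=3: C(10,3)·0.82^3·0.18^7 = 0.000405
Total = 0.000440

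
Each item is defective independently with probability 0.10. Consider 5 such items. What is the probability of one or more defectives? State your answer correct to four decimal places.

P(at least one) = 1 − P(none) = 1 − (1 − 0.10)^5
= 1 − 0.590490 = 0.409510

0.4095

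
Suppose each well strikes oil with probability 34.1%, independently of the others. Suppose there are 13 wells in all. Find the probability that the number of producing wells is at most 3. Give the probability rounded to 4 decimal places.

0.3017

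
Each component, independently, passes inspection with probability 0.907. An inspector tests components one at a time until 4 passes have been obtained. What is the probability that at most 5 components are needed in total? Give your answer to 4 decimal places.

0.9285

Finishing within 5 components ⇔ at least 4 successes in the first 5. With X ~ Binomial(5, 0.907), P(Y ≤ 5) = 1 − P(X ≤ 3).
  k=0: C(5,0)·0.907^0·0.093^5 = 0.000007
  k=1: C(5,1)·0.907^1·0.093^4 = 0.000339
  k=2: C(5,2)·0.907^2·0.093^3 = 0.006617
  k=3: C(5,3)·0.907^3·0.093^2 = 0.064534
1 − 0.071497 = 0.928503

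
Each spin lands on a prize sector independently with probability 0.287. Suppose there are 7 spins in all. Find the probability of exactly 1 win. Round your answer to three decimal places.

0.264

X ~ Binomial(n=7, p=0.287).
P(X=1) = C(7,1) · p^1 · (1−p)^6
= 7 · 0.287 · 0.13138 = 0.26395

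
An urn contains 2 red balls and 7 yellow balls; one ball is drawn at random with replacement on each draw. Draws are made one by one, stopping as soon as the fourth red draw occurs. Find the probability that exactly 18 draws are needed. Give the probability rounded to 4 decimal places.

Y = trial on which the fourth success occurs; negative binomial, r=4, p=0.222222.
P(Y=18) = C(17,3) · p^4 · (1−p)^14
= 680 · 0.0024387 · 0.029647 = 0.049163

0.0492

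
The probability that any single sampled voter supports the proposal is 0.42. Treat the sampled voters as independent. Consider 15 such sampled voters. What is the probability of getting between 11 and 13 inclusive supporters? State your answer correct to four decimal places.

0.0142

X ~ Binomial(15, 0.42); P(11 ≤ X ≤ 13) = Σ C(15,k) p^k (1−p)^(15−k) over k:
  k=11: C(15,11)·0.42^11·0.58^4 = 0.011081
  k=12: C(15,12)·0.42^12·0.58^3 = 0.002675
  k=13: C(15,13)·0.42^13·0.58^2 = 0.000447
Total = 0.014203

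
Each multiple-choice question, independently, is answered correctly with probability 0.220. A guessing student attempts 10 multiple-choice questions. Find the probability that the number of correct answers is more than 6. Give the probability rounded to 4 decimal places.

X ~ Binomial(10, 0.22); P(X ≥ 7) = Σ C(10,k) p^k (1−p)^(10−k) over k:
  k=7: C(10,7)·0.22^7·0.78^3 = 0.001420
  k=8: C(10,8)·0.22^8·0.78^2 = 0.000150
  k=9: C(10,9)·0.22^9·0.78^1 = 0.000009
  k=10: C(10,10)·0.22^10·0.78^0 = 0.000000
Total = 0.001580

0.0016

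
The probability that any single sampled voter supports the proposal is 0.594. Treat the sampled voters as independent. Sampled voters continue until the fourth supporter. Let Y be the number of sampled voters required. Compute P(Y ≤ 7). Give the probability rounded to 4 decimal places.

0.6985

Finishing within 7 sampled voters ⇔ at least 4 successes in the first 7. With X ~ Binomial(7, 0.594), P(Y ≤ 7) = 1 − P(X ≤ 3).
  k=0: C(7,0)·0.594^0·0.406^7 = 0.001818
  k=1: C(7,1)·0.594^1·0.406^6 = 0.018623
  k=2: C(7,2)·0.594^2·0.406^5 = 0.081738
  k=3: C(7,3)·0.594^3·0.406^4 = 0.199311
1 − 0.301490 = 0.698510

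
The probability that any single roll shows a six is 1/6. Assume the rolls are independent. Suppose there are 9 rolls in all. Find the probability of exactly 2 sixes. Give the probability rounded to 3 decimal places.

0.279

X ~ Binomial(n=9, p=0.166667).
P(X=2) = C(9,2) · p^2 · (1−p)^7
= 36 · 0.027778 · 0.27908 = 0.27908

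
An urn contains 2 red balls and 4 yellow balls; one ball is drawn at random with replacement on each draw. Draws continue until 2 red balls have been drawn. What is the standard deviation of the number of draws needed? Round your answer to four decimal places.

Y = total draws until the second success; negative binomial with r=2, p=0.333333.
SD(Y) = √[r(1−p)/p²] = √(12.000000) = 3.464102

3.4641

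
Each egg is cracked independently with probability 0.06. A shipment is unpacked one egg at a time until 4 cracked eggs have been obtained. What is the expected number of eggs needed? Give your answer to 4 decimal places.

66.6667

Y = total eggs until the fourth success; negative binomial with r=4, p=0.06.
E[Y] = r / p = 4 / 0.06 = 66.666667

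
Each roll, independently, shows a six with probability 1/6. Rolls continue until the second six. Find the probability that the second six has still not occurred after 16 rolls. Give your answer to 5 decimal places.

Needing more than 16 rolls ⇔ fewer than 2 successes in the first 16. With X ~ Binomial(16, 0.166667), P(Y > 16) = P(X ≤ 1).
  k=0: C(16,0)·0.166667^0·0.833333^16 = 0.0540879
  k=1: C(16,1)·0.166667^1·0.833333^15 = 0.1730813
P(X ≤ 1) = 0.2271692

0.22717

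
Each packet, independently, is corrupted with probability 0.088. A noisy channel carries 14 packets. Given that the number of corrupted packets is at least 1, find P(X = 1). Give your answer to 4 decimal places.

0.5134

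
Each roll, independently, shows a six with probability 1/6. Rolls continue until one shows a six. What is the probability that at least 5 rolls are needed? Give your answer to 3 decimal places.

Y = number of rolls to the first success; geometric, p = 0.166667.
P(Y > 4) = P(first 4 all fail) = (1−p)^4 = 0.48225

0.482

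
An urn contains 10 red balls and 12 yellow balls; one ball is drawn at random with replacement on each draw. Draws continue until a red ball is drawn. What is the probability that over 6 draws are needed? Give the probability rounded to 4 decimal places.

0.0263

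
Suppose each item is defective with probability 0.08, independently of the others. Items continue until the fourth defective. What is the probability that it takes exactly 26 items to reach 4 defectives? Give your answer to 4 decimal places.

0.0150

Y = trial on which the fourth success occurs; negative binomial, r=4, p=0.08.
P(Y=26) = C(25,3) · p^4 · (1−p)^22
= 2300 · 4.096e-05 · 0.15971 = 0.015046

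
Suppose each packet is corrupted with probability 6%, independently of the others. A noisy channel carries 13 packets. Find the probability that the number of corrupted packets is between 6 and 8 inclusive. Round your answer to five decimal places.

0.00006

X ~ Binomial(13, 0.06); P(6 ≤ X ≤ 8) = Σ C(13,k) p^k (1−p)^(13−k) over k:
  k=6: C(13,6)·0.06^6·0.94^7 = 0.0000519
  k=7: C(13,7)·0.06^7·0.94^6 = 0.0000033
  k=8: C(13,8)·0.06^8·0.94^5 = 0.0000002
Total = 0.0000554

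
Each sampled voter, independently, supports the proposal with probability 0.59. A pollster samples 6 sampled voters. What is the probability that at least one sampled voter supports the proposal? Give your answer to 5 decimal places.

0.99525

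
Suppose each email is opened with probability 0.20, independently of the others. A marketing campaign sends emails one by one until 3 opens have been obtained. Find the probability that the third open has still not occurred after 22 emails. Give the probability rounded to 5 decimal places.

0.15449

Needing more than 22 emails ⇔ fewer than 3 successes in the first 22. With X ~ Binomial(22, 0.20), P(Y > 22) = P(X ≤ 2).
  k=0: C(22,0)·0.20^0·0.80^22 = 0.0073787
  k=1: C(22,1)·0.20^1·0.80^21 = 0.0405828
  k=2: C(22,2)·0.20^2·0.80^20 = 0.1065299
P(X ≤ 2) = 0.1544915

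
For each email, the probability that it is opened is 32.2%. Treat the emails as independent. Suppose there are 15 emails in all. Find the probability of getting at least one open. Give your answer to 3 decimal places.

0.997

P(at least one) = 1 − P(none) = 1 − (1 − 0.322)^15
= 1 − 0.00294 = 0.99706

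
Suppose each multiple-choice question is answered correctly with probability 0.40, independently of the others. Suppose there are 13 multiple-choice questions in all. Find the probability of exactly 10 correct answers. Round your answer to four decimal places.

0.0065

X ~ Binomial(n=13, p=0.40).
P(X=10) = C(13,10) · p^10 · (1−p)^3
= 286 · 0.00010486 · 0.216 = 0.006478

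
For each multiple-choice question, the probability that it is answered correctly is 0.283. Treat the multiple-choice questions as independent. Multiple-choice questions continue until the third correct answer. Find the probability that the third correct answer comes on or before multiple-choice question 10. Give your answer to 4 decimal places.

0.5706

Finishing within 10 multiple-choice questions ⇔ at least 3 successes in the first 10. With X ~ Binomial(10, 0.283), P(Y ≤ 10) = 1 − P(X ≤ 2).
  k=0: C(10,0)·0.283^0·0.717^10 = 0.035908
  k=1: C(10,1)·0.283^1·0.717^9 = 0.141729
  k=2: C(10,2)·0.283^2·0.717^8 = 0.251732
1 − 0.429369 = 0.570631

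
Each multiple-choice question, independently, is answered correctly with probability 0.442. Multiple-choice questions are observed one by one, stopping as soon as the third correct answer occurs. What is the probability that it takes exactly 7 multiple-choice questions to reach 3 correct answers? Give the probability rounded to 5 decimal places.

Y = trial on which the third success occurs; negative binomial, r=3, p=0.442.
P(Y=7) = C(6,2) · p^3 · (1−p)^4
= 15 · 0.086351 · 0.096948 = 0.1255726

0.12557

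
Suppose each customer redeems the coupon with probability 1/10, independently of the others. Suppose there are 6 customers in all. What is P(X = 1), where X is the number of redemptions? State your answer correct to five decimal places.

0.35429

X ~ Binomial(n=6, p=0.10).
P(X=1) = C(6,1) · p^1 · (1−p)^5
= 6 · 0.1 · 0.59049 = 0.3542940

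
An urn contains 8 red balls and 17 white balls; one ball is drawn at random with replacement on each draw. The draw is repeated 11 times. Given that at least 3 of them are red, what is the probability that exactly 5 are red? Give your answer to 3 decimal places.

0.208

X ~ Binomial(11, 0.32). Want P(X=5 | X≥3) = P(X=5) / P(X≥3).
P(X=5) = C(11,5)·0.32^5·0.68^6 = 0.15327
P(X≥3) = 1 − 0.01437 − 0.07441 − 0.17508 = 0.73613
Ratio = 0.15327 / 0.73613 = 0.20820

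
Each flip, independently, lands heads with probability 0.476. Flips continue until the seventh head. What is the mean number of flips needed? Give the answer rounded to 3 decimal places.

14.706

Y = total flips until the seventh success; negative binomial with r=7, p=0.476.
E[Y] = r / p = 7 / 0.476 = 14.70588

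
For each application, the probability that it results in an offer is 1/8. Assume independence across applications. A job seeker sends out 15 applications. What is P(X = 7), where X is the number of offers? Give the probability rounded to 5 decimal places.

0.00105

X ~ Binomial(n=15, p=0.125).
P(X=7) = C(15,7) · p^7 · (1−p)^8
= 6435 · 4.7684e-07 · 0.34361 = 0.0010543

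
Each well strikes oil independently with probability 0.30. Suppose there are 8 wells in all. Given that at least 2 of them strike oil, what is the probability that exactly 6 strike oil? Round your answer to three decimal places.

X ~ Binomial(8, 0.30). Want P(X=6 | X≥2) = P(X=6) / P(X≥2).
P(X=6) = C(8,6)·0.30^6·0.70^2 = 0.01000
P(X≥2) = 1 − 0.05765 − 0.19765 = 0.74470
Ratio = 0.01000 / 0.74470 = 0.01343

0.013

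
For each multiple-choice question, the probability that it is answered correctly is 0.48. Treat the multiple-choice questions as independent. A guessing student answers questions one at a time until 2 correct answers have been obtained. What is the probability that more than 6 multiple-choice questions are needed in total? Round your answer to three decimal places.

Needing more than 6 multiple-choice questions ⇔ fewer than 2 successes in the first 6. With X ~ Binomial(6, 0.48), P(Y > 6) = P(X ≤ 1).
  k=0: C(6,0)·0.48^0·0.52^6 = 0.01977
  k=1: C(6,1)·0.48^1·0.52^5 = 0.10950
P(X ≤ 1) = 0.12927

0.129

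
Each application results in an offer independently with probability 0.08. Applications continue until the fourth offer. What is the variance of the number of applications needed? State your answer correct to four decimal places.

575.0000

Y = total applications until the fourth success; negative binomial with r=4, p=0.08.
Var(Y) = r(1−p)/p² = 4·0.92 / 0.08² = 575.000000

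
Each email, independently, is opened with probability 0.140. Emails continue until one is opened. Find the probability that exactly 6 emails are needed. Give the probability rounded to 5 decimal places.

0.06586

Geometric (trials to first success), p = 0.14.
P(Y = 6) = (1−p)^5 · p = 0.47043 · 0.14 = 0.0658598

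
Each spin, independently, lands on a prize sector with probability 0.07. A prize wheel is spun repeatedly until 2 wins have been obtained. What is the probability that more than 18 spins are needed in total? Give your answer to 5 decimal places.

Needing more than 18 spins ⇔ fewer than 2 successes in the first 18. With X ~ Binomial(18, 0.07), P(Y > 18) = P(X ≤ 1).
  k=0: C(18,0)·0.07^0·0.93^18 = 0.2708277
  k=1: C(18,1)·0.07^1·0.93^17 = 0.3669278
P(X ≤ 1) = 0.6377555

0.63776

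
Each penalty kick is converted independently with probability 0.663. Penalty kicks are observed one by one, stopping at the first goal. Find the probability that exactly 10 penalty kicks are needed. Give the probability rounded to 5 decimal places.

0.00004

Geometric (trials to first success), p = 0.663.
P(Y = 10) = (1−p)^9 · p = 5.6062e-05 · 0.663 = 0.0000372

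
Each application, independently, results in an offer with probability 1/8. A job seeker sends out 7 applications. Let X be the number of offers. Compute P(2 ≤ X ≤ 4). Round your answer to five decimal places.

0.21409

X ~ Binomial(7, 0.125); P(2 ≤ X ≤ 4) = Σ C(7,k) p^k (1−p)^(7−k) over k:
  k=2: C(7,2)·0.125^2·0.875^5 = 0.1682982
  k=3: C(7,3)·0.125^3·0.875^4 = 0.0400710
  k=4: C(7,4)·0.125^4·0.875^3 = 0.0057244
Total = 0.2140937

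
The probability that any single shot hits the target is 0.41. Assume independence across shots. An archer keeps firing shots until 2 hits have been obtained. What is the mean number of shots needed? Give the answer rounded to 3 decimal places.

Y = total shots until the second success; negative binomial with r=2, p=0.41.
E[Y] = r / p = 2 / 0.41 = 4.87805

4.878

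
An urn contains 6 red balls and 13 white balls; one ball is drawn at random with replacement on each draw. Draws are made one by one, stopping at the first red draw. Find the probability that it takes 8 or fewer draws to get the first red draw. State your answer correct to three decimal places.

Y = number of draws to the first success; geometric, p = 0.315789.
P(Y ≤ 8) = 1 − (1−p)^8 = 1 − 0.04803 = 0.95197

0.952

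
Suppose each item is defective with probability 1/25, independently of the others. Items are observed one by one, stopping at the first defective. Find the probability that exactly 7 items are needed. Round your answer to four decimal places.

0.0313

Geometric (trials to first success), p = 0.04.
P(Y = 7) = (1−p)^6 · p = 0.78276 · 0.04 = 0.031310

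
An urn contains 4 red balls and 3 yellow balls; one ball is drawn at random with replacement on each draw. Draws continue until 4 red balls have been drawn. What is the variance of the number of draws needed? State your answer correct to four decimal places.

5.2500

Y = total draws until the fourth success; negative binomial with r=4, p=0.571429.
Var(Y) = r(1−p)/p² = 4·0.428571 / 0.571429² = 5.250000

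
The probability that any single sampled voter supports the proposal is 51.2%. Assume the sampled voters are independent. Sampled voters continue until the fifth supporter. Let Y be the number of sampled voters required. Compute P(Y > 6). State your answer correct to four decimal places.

0.8790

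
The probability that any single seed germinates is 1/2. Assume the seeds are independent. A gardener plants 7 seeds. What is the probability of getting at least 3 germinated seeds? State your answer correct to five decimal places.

0.77344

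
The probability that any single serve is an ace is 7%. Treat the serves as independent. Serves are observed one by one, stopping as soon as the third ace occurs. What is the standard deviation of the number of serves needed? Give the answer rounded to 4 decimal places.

23.8618

Y = total serves until the third success; negative binomial with r=3, p=0.07.
SD(Y) = √[r(1−p)/p²] = √(569.387755) = 23.861847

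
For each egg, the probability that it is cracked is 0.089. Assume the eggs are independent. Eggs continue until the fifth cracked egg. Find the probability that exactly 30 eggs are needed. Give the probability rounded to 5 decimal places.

Y = trial on which the fifth success occurs; negative binomial, r=5, p=0.089.
P(Y=30) = C(29,4) · p^5 · (1−p)^25
= 23751 · 5.5841e-06 · 0.097266 = 0.0129000

0.01290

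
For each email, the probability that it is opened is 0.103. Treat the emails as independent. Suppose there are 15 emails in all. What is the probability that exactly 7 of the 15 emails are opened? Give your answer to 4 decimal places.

0.0003

X ~ Binomial(n=15, p=0.103).
P(X=7) = C(15,7) · p^7 · (1−p)^8
= 6435 · 1.2299e-07 · 0.41912 = 0.000332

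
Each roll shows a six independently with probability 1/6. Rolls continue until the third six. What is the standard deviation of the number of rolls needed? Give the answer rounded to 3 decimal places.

9.487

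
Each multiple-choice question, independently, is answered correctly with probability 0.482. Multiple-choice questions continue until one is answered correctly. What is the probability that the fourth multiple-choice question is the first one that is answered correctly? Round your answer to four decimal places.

0.0670

Geometric (trials to first success), p = 0.482.
P(Y = 4) = (1−p)^3 · p = 0.13899 · 0.482 = 0.066994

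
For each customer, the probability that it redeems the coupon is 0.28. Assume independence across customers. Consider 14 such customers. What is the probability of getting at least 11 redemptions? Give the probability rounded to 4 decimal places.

0.0001

X ~ Binomial(14, 0.28); P(X ≥ 11) = Σ C(14,k) p^k (1−p)^(14−k) over k:
  k=11: C(14,11)·0.28^11·0.72^3 = 0.000113
  k=12: C(14,12)·0.28^12·0.72^2 = 0.000011
  k=13: C(14,13)·0.28^13·0.72^1 = 0.000001
  k=14: C(14,14)·0.28^14·0.72^0 = 0.000000
Total = 0.000124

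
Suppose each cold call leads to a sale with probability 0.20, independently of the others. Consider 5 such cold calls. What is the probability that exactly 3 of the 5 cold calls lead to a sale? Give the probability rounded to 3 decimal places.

0.051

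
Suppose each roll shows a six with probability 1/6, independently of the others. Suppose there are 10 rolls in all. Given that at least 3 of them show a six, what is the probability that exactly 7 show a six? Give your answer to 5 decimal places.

0.00110

X ~ Binomial(10, 0.166667). Want P(X=7 | X≥3) = P(X=7) / P(X≥3).
P(X=7) = C(10,7)·0.166667^7·0.833333^3 = 0.0002481
P(X≥3) = 1 − 0.1615056 − 0.3230112 − 0.2907100 = 0.2247732
Ratio = 0.0002481 / 0.2247732 = 0.0011037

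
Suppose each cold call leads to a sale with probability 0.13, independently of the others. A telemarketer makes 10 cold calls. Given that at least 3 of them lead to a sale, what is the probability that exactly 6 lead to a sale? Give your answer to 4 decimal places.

X ~ Binomial(10, 0.13). Want P(X=6 | X≥3) = P(X=6) / P(X≥3).
P(X=6) = C(10,6)·0.13^6·0.87^4 = 0.000581
P(X≥3) = 1 − 0.248423 − 0.371207 − 0.249605 = 0.130764
Ratio = 0.000581 / 0.130764 = 0.004441

0.0044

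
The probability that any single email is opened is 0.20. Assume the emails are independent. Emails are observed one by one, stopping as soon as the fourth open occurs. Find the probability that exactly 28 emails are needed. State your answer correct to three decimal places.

Y = trial on which the fourth success occurs; negative binomial, r=4, p=0.20.
P(Y=28) = C(27,3) · p^4 · (1−p)^24
= 2925 · 0.0016 · 0.0047224 = 0.02210

0.022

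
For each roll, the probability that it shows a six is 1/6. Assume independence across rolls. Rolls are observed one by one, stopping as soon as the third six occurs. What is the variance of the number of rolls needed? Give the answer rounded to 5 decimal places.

90.00000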